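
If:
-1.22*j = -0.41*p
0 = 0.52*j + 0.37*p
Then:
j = 0.00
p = 0.00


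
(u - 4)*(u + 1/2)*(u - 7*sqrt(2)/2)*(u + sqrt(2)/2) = u^4 - 3*sqrt(2)*u^3 - 7*u^3/2 - 11*u^2/2 + 21*sqrt(2)*u^2/2 + 6*sqrt(2)*u + 49*u/4 + 7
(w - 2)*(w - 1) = w^2 - 3*w + 2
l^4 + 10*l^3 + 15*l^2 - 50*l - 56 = (l - 2)*(l + 1)*(l + 4)*(l + 7)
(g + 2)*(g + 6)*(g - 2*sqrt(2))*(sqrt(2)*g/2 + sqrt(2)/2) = sqrt(2)*g^4/2 - 2*g^3 + 9*sqrt(2)*g^3/2 - 18*g^2 + 10*sqrt(2)*g^2 - 40*g + 6*sqrt(2)*g - 24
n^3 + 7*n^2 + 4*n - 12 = (n - 1)*(n + 2)*(n + 6)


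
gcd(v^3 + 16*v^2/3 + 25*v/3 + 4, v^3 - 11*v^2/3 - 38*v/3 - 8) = v^2 + 7*v/3 + 4/3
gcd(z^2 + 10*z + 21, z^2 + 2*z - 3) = z + 3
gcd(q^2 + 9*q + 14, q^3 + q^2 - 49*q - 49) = q + 7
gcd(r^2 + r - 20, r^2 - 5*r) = 1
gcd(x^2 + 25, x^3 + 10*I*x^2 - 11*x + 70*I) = x + 5*I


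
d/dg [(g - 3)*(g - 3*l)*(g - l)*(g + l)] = 4*g^3 - 9*g^2*l - 9*g^2 - 2*g*l^2 + 18*g*l + 3*l^3 + 3*l^2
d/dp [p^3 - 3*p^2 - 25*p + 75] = 3*p^2 - 6*p - 25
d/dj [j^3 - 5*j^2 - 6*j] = 3*j^2 - 10*j - 6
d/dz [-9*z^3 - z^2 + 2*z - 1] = -27*z^2 - 2*z + 2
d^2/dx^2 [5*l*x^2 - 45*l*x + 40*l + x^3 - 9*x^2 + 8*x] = 10*l + 6*x - 18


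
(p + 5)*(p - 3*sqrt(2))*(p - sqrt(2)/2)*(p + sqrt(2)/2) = p^4 - 3*sqrt(2)*p^3 + 5*p^3 - 15*sqrt(2)*p^2 - p^2/2 - 5*p/2 + 3*sqrt(2)*p/2 + 15*sqrt(2)/2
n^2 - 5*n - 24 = (n - 8)*(n + 3)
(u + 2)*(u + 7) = u^2 + 9*u + 14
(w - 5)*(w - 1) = w^2 - 6*w + 5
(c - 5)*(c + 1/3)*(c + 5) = c^3 + c^2/3 - 25*c - 25/3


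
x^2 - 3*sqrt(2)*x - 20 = (x - 5*sqrt(2))*(x + 2*sqrt(2))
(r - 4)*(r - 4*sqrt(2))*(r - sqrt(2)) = r^3 - 5*sqrt(2)*r^2 - 4*r^2 + 8*r + 20*sqrt(2)*r - 32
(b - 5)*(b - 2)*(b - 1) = b^3 - 8*b^2 + 17*b - 10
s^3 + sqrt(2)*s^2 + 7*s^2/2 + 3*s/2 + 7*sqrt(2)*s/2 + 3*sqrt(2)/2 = (s + 1/2)*(s + 3)*(s + sqrt(2))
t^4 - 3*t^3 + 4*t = t*(t - 2)^2*(t + 1)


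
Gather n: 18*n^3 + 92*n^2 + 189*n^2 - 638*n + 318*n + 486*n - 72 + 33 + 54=18*n^3 + 281*n^2 + 166*n + 15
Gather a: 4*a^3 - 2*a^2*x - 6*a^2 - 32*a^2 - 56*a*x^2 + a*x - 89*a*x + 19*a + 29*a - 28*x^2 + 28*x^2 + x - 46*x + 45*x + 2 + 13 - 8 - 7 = 4*a^3 + a^2*(-2*x - 38) + a*(-56*x^2 - 88*x + 48)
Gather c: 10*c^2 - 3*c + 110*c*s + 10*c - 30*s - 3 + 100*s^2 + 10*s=10*c^2 + c*(110*s + 7) + 100*s^2 - 20*s - 3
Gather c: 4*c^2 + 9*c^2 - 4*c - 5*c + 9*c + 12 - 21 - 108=13*c^2 - 117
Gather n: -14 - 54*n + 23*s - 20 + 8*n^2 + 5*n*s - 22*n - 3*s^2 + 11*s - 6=8*n^2 + n*(5*s - 76) - 3*s^2 + 34*s - 40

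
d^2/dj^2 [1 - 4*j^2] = -8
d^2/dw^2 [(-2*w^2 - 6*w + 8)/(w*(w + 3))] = 48*(w^2 + 3*w + 3)/(w^3*(w^3 + 9*w^2 + 27*w + 27))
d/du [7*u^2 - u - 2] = 14*u - 1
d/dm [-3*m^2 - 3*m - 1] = -6*m - 3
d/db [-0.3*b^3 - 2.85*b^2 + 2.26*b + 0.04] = -0.9*b^2 - 5.7*b + 2.26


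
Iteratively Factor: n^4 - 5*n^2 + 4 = (n + 2)*(n^3 - 2*n^2 - n + 2) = (n - 1)*(n + 2)*(n^2 - n - 2) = (n - 1)*(n + 1)*(n + 2)*(n - 2)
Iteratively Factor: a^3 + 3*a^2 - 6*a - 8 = (a - 2)*(a^2 + 5*a + 4) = (a - 2)*(a + 1)*(a + 4)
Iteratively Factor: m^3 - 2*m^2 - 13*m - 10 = (m - 5)*(m^2 + 3*m + 2) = (m - 5)*(m + 1)*(m + 2)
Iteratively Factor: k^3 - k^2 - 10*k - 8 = (k - 4)*(k^2 + 3*k + 2) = (k - 4)*(k + 1)*(k + 2)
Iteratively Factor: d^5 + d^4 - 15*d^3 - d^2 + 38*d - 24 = (d + 2)*(d^4 - d^3 - 13*d^2 + 25*d - 12) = (d + 2)*(d + 4)*(d^3 - 5*d^2 + 7*d - 3) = (d - 1)*(d + 2)*(d + 4)*(d^2 - 4*d + 3) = (d - 3)*(d - 1)*(d + 2)*(d + 4)*(d - 1)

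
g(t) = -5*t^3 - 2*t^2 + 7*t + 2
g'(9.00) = -1244.00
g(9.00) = -3742.00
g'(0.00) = 7.00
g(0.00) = 2.00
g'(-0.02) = 7.07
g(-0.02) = 1.86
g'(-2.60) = -84.00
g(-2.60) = 58.16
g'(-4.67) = -301.45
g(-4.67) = 434.93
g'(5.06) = -397.29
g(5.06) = -661.56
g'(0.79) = -5.52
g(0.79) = 3.82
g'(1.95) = -57.84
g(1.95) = -29.03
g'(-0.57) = 4.41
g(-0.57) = -1.71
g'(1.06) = -14.09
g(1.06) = 1.22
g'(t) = -15*t^2 - 4*t + 7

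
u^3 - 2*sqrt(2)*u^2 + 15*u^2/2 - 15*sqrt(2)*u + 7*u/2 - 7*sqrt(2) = (u + 1/2)*(u + 7)*(u - 2*sqrt(2))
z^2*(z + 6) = z^3 + 6*z^2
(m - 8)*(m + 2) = m^2 - 6*m - 16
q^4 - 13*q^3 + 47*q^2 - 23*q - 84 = (q - 7)*(q - 4)*(q - 3)*(q + 1)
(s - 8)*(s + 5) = s^2 - 3*s - 40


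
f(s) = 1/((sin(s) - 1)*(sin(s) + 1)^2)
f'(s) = -2*cos(s)/((sin(s) - 1)*(sin(s) + 1)^3) - cos(s)/((sin(s) - 1)^2*(sin(s) + 1)^2)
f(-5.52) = -1.13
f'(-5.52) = -1.68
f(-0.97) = -17.87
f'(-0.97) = 109.84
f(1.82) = -8.35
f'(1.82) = 64.57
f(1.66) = -63.13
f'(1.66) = 1408.79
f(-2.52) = -3.62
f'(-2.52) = -12.24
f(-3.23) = -0.93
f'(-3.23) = -0.68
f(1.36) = -11.55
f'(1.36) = -106.72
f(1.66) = -63.13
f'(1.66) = 1408.79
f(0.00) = -1.00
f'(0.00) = 1.00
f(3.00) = -0.89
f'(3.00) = -0.52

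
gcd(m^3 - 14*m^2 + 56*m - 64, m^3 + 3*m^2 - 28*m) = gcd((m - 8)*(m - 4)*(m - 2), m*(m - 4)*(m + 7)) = m - 4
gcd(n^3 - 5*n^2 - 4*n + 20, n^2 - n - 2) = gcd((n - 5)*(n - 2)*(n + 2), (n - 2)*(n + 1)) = n - 2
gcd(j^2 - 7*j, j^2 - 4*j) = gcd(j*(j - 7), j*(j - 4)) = j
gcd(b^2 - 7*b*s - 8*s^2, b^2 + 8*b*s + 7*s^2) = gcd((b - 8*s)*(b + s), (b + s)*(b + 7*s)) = b + s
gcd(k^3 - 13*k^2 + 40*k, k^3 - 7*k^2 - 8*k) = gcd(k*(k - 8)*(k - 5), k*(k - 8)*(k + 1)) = k^2 - 8*k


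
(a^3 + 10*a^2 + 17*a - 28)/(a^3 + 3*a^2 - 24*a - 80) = (a^2 + 6*a - 7)/(a^2 - a - 20)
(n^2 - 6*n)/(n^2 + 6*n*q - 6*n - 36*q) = n/(n + 6*q)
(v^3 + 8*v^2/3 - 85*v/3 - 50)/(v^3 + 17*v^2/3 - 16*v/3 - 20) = (v - 5)/(v - 2)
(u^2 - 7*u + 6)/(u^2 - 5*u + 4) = (u - 6)/(u - 4)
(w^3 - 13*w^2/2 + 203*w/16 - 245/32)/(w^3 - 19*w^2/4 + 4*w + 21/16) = (16*w^2 - 48*w + 35)/(2*(8*w^2 - 10*w - 3))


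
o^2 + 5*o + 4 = (o + 1)*(o + 4)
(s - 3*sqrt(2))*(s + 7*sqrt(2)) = s^2 + 4*sqrt(2)*s - 42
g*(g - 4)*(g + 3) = g^3 - g^2 - 12*g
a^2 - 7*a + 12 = (a - 4)*(a - 3)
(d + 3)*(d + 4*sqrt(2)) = d^2 + 3*d + 4*sqrt(2)*d + 12*sqrt(2)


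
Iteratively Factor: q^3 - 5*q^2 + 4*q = (q - 4)*(q^2 - q) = (q - 4)*(q - 1)*(q)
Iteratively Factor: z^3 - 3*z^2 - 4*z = (z - 4)*(z^2 + z) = z*(z - 4)*(z + 1)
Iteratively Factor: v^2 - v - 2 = (v - 2)*(v + 1)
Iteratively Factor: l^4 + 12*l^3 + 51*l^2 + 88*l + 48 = (l + 1)*(l^3 + 11*l^2 + 40*l + 48) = (l + 1)*(l + 3)*(l^2 + 8*l + 16) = (l + 1)*(l + 3)*(l + 4)*(l + 4)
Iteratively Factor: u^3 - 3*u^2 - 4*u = (u)*(u^2 - 3*u - 4) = u*(u + 1)*(u - 4)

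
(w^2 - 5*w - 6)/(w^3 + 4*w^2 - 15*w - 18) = (w - 6)/(w^2 + 3*w - 18)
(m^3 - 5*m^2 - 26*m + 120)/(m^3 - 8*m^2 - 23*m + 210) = (m - 4)/(m - 7)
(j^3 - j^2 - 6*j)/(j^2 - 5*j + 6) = j*(j + 2)/(j - 2)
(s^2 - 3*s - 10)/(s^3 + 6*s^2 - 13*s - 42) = (s - 5)/(s^2 + 4*s - 21)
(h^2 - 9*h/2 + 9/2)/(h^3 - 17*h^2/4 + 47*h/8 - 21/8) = 4*(h - 3)/(4*h^2 - 11*h + 7)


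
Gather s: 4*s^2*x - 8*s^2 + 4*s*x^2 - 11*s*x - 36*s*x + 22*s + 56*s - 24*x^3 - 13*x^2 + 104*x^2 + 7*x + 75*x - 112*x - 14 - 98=s^2*(4*x - 8) + s*(4*x^2 - 47*x + 78) - 24*x^3 + 91*x^2 - 30*x - 112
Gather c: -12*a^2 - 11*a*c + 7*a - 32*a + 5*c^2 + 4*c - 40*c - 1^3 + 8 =-12*a^2 - 25*a + 5*c^2 + c*(-11*a - 36) + 7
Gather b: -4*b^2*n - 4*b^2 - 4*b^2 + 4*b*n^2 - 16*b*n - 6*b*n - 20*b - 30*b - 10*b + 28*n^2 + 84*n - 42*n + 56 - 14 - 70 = b^2*(-4*n - 8) + b*(4*n^2 - 22*n - 60) + 28*n^2 + 42*n - 28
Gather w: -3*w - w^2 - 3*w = -w^2 - 6*w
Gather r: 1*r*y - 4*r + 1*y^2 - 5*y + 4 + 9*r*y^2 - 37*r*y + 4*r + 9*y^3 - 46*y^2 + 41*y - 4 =r*(9*y^2 - 36*y) + 9*y^3 - 45*y^2 + 36*y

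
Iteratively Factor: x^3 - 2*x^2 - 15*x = (x - 5)*(x^2 + 3*x) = (x - 5)*(x + 3)*(x)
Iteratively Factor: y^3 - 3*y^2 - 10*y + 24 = (y - 4)*(y^2 + y - 6) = (y - 4)*(y - 2)*(y + 3)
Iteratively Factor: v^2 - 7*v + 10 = (v - 5)*(v - 2)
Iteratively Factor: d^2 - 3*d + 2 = (d - 1)*(d - 2)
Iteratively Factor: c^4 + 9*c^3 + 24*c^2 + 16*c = (c + 1)*(c^3 + 8*c^2 + 16*c) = (c + 1)*(c + 4)*(c^2 + 4*c) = (c + 1)*(c + 4)^2*(c)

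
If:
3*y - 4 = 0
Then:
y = 4/3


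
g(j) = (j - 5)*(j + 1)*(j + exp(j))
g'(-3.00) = 46.30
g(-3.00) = -47.20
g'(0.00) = -14.00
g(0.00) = -5.00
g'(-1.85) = 19.77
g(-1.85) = -9.86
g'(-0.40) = -6.71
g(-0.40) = -0.88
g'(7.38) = 49336.61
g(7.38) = 32129.83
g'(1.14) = -41.43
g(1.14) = -35.25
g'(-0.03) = -13.43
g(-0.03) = -4.59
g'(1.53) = -55.10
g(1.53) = -53.98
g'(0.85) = -32.98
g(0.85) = -24.49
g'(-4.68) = 98.35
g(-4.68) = -166.38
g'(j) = (j - 5)*(j + 1)*(exp(j) + 1) + (j - 5)*(j + exp(j)) + (j + 1)*(j + exp(j))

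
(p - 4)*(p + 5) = p^2 + p - 20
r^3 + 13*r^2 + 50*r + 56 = (r + 2)*(r + 4)*(r + 7)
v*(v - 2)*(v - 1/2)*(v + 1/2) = v^4 - 2*v^3 - v^2/4 + v/2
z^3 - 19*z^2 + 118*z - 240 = (z - 8)*(z - 6)*(z - 5)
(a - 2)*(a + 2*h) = a^2 + 2*a*h - 2*a - 4*h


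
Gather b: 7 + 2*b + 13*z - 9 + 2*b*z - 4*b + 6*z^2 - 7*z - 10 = b*(2*z - 2) + 6*z^2 + 6*z - 12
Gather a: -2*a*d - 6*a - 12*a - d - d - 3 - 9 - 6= a*(-2*d - 18) - 2*d - 18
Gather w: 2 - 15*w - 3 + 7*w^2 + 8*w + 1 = 7*w^2 - 7*w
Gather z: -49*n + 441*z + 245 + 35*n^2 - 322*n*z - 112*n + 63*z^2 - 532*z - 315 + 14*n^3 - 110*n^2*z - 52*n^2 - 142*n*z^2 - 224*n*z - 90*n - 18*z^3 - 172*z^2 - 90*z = 14*n^3 - 17*n^2 - 251*n - 18*z^3 + z^2*(-142*n - 109) + z*(-110*n^2 - 546*n - 181) - 70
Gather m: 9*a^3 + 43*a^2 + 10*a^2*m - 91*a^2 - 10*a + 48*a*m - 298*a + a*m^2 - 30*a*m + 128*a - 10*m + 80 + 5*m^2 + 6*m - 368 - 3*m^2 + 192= 9*a^3 - 48*a^2 - 180*a + m^2*(a + 2) + m*(10*a^2 + 18*a - 4) - 96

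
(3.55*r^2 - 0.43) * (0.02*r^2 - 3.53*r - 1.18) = 0.071*r^4 - 12.5315*r^3 - 4.1976*r^2 + 1.5179*r + 0.5074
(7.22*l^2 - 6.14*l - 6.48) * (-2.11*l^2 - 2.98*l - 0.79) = -15.2342*l^4 - 8.5602*l^3 + 26.2662*l^2 + 24.161*l + 5.1192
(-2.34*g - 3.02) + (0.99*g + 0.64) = -1.35*g - 2.38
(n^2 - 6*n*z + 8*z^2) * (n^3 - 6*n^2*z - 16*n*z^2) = n^5 - 12*n^4*z + 28*n^3*z^2 + 48*n^2*z^3 - 128*n*z^4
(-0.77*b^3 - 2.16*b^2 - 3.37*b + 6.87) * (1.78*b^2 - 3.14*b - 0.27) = -1.3706*b^5 - 1.427*b^4 + 0.991700000000001*b^3 + 23.3936*b^2 - 20.6619*b - 1.8549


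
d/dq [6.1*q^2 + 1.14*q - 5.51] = 12.2*q + 1.14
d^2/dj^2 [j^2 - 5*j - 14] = 2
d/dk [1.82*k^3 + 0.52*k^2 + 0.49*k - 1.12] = 5.46*k^2 + 1.04*k + 0.49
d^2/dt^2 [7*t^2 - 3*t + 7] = 14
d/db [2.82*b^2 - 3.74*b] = 5.64*b - 3.74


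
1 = 1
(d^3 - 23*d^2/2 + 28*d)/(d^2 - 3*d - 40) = d*(2*d - 7)/(2*(d + 5))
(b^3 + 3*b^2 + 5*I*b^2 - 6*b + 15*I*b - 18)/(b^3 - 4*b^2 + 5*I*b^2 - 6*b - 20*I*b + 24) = (b + 3)/(b - 4)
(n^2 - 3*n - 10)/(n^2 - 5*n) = (n + 2)/n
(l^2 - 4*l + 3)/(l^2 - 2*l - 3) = (l - 1)/(l + 1)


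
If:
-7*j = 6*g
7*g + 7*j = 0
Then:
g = 0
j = 0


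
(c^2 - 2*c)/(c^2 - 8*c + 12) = c/(c - 6)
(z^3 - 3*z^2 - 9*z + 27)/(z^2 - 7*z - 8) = (-z^3 + 3*z^2 + 9*z - 27)/(-z^2 + 7*z + 8)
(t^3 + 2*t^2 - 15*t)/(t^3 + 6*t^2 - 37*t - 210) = t*(t - 3)/(t^2 + t - 42)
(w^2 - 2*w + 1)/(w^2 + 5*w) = (w^2 - 2*w + 1)/(w*(w + 5))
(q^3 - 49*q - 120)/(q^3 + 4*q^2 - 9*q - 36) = (q^2 - 3*q - 40)/(q^2 + q - 12)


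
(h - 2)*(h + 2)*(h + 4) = h^3 + 4*h^2 - 4*h - 16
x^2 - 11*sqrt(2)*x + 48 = (x - 8*sqrt(2))*(x - 3*sqrt(2))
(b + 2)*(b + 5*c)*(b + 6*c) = b^3 + 11*b^2*c + 2*b^2 + 30*b*c^2 + 22*b*c + 60*c^2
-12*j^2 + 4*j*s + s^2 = (-2*j + s)*(6*j + s)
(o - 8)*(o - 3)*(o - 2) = o^3 - 13*o^2 + 46*o - 48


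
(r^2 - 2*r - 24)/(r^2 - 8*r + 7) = (r^2 - 2*r - 24)/(r^2 - 8*r + 7)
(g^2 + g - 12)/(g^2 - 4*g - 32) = (g - 3)/(g - 8)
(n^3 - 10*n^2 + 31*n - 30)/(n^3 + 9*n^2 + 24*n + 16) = (n^3 - 10*n^2 + 31*n - 30)/(n^3 + 9*n^2 + 24*n + 16)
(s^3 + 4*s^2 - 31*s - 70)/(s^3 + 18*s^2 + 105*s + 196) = (s^2 - 3*s - 10)/(s^2 + 11*s + 28)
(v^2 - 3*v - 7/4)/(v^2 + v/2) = (v - 7/2)/v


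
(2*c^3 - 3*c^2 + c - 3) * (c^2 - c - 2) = 2*c^5 - 5*c^4 + 2*c^2 + c + 6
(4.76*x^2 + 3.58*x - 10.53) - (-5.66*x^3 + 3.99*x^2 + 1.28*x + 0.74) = 5.66*x^3 + 0.77*x^2 + 2.3*x - 11.27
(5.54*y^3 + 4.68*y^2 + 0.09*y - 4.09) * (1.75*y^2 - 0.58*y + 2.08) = 9.695*y^5 + 4.9768*y^4 + 8.9663*y^3 + 2.5247*y^2 + 2.5594*y - 8.5072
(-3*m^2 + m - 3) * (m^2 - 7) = -3*m^4 + m^3 + 18*m^2 - 7*m + 21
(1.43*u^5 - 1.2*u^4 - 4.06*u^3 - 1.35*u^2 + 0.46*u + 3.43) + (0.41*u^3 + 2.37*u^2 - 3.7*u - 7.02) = 1.43*u^5 - 1.2*u^4 - 3.65*u^3 + 1.02*u^2 - 3.24*u - 3.59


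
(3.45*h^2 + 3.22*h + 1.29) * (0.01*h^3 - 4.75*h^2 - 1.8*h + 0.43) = 0.0345*h^5 - 16.3553*h^4 - 21.4921*h^3 - 10.44*h^2 - 0.9374*h + 0.5547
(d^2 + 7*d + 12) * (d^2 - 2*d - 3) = d^4 + 5*d^3 - 5*d^2 - 45*d - 36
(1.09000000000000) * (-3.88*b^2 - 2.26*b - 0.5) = -4.2292*b^2 - 2.4634*b - 0.545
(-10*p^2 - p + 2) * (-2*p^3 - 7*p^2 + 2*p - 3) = 20*p^5 + 72*p^4 - 17*p^3 + 14*p^2 + 7*p - 6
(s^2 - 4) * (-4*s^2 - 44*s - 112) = -4*s^4 - 44*s^3 - 96*s^2 + 176*s + 448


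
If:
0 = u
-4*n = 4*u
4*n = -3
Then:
No Solution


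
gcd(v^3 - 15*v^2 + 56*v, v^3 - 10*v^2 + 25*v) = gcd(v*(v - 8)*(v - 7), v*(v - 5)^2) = v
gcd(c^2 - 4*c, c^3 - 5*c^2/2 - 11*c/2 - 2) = c - 4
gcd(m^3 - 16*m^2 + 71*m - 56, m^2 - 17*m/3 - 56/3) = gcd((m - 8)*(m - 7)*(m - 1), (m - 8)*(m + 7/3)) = m - 8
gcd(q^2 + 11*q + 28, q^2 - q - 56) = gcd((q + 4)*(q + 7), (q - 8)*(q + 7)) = q + 7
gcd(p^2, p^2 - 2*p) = p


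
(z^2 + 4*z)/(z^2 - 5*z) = (z + 4)/(z - 5)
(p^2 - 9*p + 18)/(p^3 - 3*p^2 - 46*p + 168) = (p - 3)/(p^2 + 3*p - 28)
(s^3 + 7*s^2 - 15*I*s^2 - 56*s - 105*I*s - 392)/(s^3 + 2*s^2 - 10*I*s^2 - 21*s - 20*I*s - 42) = (s^2 + s*(7 - 8*I) - 56*I)/(s^2 + s*(2 - 3*I) - 6*I)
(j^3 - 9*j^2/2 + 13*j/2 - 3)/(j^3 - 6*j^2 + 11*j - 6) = (j - 3/2)/(j - 3)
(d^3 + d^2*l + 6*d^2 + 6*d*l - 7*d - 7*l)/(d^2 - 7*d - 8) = (-d^3 - d^2*l - 6*d^2 - 6*d*l + 7*d + 7*l)/(-d^2 + 7*d + 8)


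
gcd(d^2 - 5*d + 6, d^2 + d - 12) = d - 3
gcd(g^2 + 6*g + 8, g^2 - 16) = g + 4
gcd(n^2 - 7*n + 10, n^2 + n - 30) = n - 5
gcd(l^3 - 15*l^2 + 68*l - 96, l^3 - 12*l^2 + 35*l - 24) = l^2 - 11*l + 24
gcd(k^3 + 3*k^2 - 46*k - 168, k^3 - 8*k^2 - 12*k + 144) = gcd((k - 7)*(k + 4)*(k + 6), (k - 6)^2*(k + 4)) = k + 4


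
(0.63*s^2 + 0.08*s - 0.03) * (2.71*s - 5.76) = 1.7073*s^3 - 3.412*s^2 - 0.5421*s + 0.1728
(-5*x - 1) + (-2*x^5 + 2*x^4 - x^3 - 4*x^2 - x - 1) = -2*x^5 + 2*x^4 - x^3 - 4*x^2 - 6*x - 2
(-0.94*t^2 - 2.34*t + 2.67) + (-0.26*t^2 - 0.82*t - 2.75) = -1.2*t^2 - 3.16*t - 0.0800000000000001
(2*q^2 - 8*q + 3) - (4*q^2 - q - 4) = -2*q^2 - 7*q + 7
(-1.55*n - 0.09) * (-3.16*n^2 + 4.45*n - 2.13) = 4.898*n^3 - 6.6131*n^2 + 2.901*n + 0.1917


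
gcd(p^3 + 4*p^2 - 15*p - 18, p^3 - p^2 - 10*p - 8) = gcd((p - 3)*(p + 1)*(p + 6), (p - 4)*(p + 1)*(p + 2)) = p + 1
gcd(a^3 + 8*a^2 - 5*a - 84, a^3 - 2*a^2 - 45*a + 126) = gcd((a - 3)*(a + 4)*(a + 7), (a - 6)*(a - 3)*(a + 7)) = a^2 + 4*a - 21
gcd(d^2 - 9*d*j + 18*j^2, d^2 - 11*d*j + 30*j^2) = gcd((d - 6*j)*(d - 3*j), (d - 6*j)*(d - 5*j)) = d - 6*j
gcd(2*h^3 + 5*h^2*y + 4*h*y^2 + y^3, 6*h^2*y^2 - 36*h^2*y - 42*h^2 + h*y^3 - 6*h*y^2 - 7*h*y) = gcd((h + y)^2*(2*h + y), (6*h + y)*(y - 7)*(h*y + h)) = 1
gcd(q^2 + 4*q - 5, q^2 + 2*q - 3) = q - 1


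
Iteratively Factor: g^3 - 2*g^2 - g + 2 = (g - 1)*(g^2 - g - 2) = (g - 1)*(g + 1)*(g - 2)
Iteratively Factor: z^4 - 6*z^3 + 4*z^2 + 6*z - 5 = (z - 1)*(z^3 - 5*z^2 - z + 5) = (z - 5)*(z - 1)*(z^2 - 1) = (z - 5)*(z - 1)*(z + 1)*(z - 1)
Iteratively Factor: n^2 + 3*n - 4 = (n + 4)*(n - 1)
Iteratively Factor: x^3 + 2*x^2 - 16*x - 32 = (x + 2)*(x^2 - 16) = (x + 2)*(x + 4)*(x - 4)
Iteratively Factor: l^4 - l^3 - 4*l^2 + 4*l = (l - 1)*(l^3 - 4*l) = (l - 2)*(l - 1)*(l^2 + 2*l) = l*(l - 2)*(l - 1)*(l + 2)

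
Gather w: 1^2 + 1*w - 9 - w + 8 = 0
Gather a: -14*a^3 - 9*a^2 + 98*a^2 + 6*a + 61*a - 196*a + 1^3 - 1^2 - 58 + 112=-14*a^3 + 89*a^2 - 129*a + 54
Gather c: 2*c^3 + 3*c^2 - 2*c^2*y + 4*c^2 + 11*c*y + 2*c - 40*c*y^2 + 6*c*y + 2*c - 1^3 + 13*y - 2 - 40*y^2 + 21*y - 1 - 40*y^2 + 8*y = 2*c^3 + c^2*(7 - 2*y) + c*(-40*y^2 + 17*y + 4) - 80*y^2 + 42*y - 4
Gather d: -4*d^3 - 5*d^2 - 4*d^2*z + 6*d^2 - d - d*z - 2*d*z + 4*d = -4*d^3 + d^2*(1 - 4*z) + d*(3 - 3*z)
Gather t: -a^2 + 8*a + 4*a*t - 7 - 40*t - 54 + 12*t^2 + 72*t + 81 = -a^2 + 8*a + 12*t^2 + t*(4*a + 32) + 20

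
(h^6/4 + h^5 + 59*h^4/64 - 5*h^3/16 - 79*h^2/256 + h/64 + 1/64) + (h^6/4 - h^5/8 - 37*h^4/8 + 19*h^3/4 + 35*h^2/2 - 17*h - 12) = h^6/2 + 7*h^5/8 - 237*h^4/64 + 71*h^3/16 + 4401*h^2/256 - 1087*h/64 - 767/64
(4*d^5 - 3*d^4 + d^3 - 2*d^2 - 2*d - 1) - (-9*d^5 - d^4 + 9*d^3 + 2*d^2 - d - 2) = 13*d^5 - 2*d^4 - 8*d^3 - 4*d^2 - d + 1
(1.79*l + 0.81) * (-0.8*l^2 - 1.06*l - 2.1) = -1.432*l^3 - 2.5454*l^2 - 4.6176*l - 1.701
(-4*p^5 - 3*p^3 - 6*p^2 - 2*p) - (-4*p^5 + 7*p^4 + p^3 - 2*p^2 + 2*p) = -7*p^4 - 4*p^3 - 4*p^2 - 4*p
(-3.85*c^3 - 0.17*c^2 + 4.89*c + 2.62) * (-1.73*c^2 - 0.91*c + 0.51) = 6.6605*c^5 + 3.7976*c^4 - 10.2685*c^3 - 9.0692*c^2 + 0.1097*c + 1.3362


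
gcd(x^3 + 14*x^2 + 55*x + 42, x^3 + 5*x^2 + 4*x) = x + 1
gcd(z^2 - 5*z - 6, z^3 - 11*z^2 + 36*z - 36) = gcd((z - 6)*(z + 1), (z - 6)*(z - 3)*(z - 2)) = z - 6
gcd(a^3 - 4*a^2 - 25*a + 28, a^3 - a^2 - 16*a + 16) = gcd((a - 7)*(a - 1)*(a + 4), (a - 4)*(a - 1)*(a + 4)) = a^2 + 3*a - 4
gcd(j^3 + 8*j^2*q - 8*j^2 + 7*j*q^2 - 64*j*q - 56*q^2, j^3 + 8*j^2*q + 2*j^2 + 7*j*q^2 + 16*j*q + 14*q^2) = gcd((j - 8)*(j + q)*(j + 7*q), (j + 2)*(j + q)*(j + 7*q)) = j^2 + 8*j*q + 7*q^2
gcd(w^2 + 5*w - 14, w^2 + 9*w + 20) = 1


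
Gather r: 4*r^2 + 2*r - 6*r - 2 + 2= 4*r^2 - 4*r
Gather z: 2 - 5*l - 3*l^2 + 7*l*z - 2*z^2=-3*l^2 + 7*l*z - 5*l - 2*z^2 + 2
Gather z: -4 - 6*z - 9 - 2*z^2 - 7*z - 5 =-2*z^2 - 13*z - 18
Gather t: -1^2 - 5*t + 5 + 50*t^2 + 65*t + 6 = 50*t^2 + 60*t + 10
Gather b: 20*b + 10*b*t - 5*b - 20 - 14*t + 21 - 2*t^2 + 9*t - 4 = b*(10*t + 15) - 2*t^2 - 5*t - 3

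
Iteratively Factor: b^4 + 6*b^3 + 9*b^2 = (b)*(b^3 + 6*b^2 + 9*b) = b*(b + 3)*(b^2 + 3*b) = b^2*(b + 3)*(b + 3)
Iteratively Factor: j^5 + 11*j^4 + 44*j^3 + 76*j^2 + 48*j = (j + 4)*(j^4 + 7*j^3 + 16*j^2 + 12*j) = j*(j + 4)*(j^3 + 7*j^2 + 16*j + 12) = j*(j + 2)*(j + 4)*(j^2 + 5*j + 6) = j*(j + 2)^2*(j + 4)*(j + 3)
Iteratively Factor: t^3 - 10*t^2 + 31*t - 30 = (t - 5)*(t^2 - 5*t + 6) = (t - 5)*(t - 3)*(t - 2)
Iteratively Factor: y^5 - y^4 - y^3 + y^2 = (y + 1)*(y^4 - 2*y^3 + y^2) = (y - 1)*(y + 1)*(y^3 - y^2) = (y - 1)^2*(y + 1)*(y^2) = y*(y - 1)^2*(y + 1)*(y)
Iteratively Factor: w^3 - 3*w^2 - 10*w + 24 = (w - 2)*(w^2 - w - 12) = (w - 2)*(w + 3)*(w - 4)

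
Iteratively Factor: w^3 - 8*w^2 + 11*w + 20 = (w - 4)*(w^2 - 4*w - 5) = (w - 5)*(w - 4)*(w + 1)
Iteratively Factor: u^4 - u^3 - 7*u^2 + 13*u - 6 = (u - 1)*(u^3 - 7*u + 6) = (u - 2)*(u - 1)*(u^2 + 2*u - 3) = (u - 2)*(u - 1)*(u + 3)*(u - 1)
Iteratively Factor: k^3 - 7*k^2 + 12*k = (k - 4)*(k^2 - 3*k) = (k - 4)*(k - 3)*(k)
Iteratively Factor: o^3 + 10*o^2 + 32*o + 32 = (o + 4)*(o^2 + 6*o + 8) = (o + 4)^2*(o + 2)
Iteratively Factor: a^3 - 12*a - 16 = (a + 2)*(a^2 - 2*a - 8) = (a - 4)*(a + 2)*(a + 2)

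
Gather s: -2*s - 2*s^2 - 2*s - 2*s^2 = -4*s^2 - 4*s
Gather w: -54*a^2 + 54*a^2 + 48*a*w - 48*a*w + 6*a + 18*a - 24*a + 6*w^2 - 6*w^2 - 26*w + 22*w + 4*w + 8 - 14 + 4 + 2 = 0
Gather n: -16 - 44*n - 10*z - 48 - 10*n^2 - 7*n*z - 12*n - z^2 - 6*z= -10*n^2 + n*(-7*z - 56) - z^2 - 16*z - 64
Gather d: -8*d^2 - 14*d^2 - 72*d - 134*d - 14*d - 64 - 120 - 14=-22*d^2 - 220*d - 198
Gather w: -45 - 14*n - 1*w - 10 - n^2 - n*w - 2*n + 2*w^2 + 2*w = -n^2 - 16*n + 2*w^2 + w*(1 - n) - 55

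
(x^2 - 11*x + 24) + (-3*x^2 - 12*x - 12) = -2*x^2 - 23*x + 12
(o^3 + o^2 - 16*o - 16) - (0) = o^3 + o^2 - 16*o - 16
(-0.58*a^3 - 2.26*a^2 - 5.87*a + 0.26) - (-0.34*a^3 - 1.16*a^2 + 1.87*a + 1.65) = -0.24*a^3 - 1.1*a^2 - 7.74*a - 1.39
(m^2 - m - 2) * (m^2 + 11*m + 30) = m^4 + 10*m^3 + 17*m^2 - 52*m - 60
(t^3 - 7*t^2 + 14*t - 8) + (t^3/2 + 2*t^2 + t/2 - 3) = 3*t^3/2 - 5*t^2 + 29*t/2 - 11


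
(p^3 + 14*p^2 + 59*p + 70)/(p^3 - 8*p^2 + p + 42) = (p^2 + 12*p + 35)/(p^2 - 10*p + 21)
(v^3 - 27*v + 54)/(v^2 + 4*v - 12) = (v^2 - 6*v + 9)/(v - 2)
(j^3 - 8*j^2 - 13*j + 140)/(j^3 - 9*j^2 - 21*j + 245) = (j^2 - j - 20)/(j^2 - 2*j - 35)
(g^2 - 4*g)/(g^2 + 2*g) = (g - 4)/(g + 2)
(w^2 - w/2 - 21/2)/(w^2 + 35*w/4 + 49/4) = 2*(2*w^2 - w - 21)/(4*w^2 + 35*w + 49)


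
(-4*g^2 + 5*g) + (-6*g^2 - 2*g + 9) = -10*g^2 + 3*g + 9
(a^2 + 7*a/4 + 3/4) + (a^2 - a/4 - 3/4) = 2*a^2 + 3*a/2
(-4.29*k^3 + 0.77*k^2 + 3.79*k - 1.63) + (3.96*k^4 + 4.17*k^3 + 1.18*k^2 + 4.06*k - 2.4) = 3.96*k^4 - 0.12*k^3 + 1.95*k^2 + 7.85*k - 4.03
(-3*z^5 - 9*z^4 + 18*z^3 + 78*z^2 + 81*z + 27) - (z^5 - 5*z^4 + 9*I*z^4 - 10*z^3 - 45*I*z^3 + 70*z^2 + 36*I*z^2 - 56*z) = -4*z^5 - 4*z^4 - 9*I*z^4 + 28*z^3 + 45*I*z^3 + 8*z^2 - 36*I*z^2 + 137*z + 27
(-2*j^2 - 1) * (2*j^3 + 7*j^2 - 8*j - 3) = -4*j^5 - 14*j^4 + 14*j^3 - j^2 + 8*j + 3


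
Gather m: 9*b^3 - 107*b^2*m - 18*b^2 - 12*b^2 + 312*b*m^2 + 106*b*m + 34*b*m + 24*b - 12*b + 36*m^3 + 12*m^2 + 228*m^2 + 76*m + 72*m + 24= 9*b^3 - 30*b^2 + 12*b + 36*m^3 + m^2*(312*b + 240) + m*(-107*b^2 + 140*b + 148) + 24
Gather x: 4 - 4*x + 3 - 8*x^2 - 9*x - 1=-8*x^2 - 13*x + 6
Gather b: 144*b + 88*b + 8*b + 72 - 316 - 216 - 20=240*b - 480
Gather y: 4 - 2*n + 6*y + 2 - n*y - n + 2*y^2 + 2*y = -3*n + 2*y^2 + y*(8 - n) + 6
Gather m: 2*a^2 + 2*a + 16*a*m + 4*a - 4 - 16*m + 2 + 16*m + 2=2*a^2 + 16*a*m + 6*a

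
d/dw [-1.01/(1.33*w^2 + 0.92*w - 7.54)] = (2.6866*w + 0.9292)/(1.33*w^2 + 0.92*w - 7.54)^2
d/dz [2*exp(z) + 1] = 2*exp(z)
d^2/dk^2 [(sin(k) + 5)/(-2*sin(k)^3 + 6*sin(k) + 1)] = (56*sin(k)^7 + 180*sin(k)^6 - 240*sin(k)^5 - 746*sin(k)^4 + 150*sin(k)^3 + 570*sin(k)^2 + 72*sin(k)*cos(k)^6 + 17*sin(k) + 360*cos(k)^6 - 12)/(-2*sin(k)^3 + 6*sin(k) + 1)^3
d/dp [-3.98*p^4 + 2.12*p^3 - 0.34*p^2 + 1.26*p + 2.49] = -15.92*p^3 + 6.36*p^2 - 0.68*p + 1.26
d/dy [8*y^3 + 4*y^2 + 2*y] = 24*y^2 + 8*y + 2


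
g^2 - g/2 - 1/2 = (g - 1)*(g + 1/2)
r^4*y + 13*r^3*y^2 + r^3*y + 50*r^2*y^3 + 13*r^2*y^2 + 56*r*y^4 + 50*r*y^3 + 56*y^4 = (r + 2*y)*(r + 4*y)*(r + 7*y)*(r*y + y)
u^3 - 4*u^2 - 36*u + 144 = (u - 6)*(u - 4)*(u + 6)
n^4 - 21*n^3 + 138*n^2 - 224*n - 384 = (n - 8)^2*(n - 6)*(n + 1)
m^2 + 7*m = m*(m + 7)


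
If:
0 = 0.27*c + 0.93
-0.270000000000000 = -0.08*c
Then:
No Solution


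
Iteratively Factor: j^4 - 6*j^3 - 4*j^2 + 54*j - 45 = (j - 3)*(j^3 - 3*j^2 - 13*j + 15) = (j - 3)*(j - 1)*(j^2 - 2*j - 15) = (j - 5)*(j - 3)*(j - 1)*(j + 3)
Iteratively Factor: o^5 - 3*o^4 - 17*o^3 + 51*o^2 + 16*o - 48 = (o - 4)*(o^4 + o^3 - 13*o^2 - o + 12) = (o - 4)*(o - 1)*(o^3 + 2*o^2 - 11*o - 12) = (o - 4)*(o - 1)*(o + 1)*(o^2 + o - 12) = (o - 4)*(o - 1)*(o + 1)*(o + 4)*(o - 3)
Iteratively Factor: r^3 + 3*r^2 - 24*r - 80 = (r - 5)*(r^2 + 8*r + 16) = (r - 5)*(r + 4)*(r + 4)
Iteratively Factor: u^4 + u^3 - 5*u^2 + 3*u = (u)*(u^3 + u^2 - 5*u + 3) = u*(u + 3)*(u^2 - 2*u + 1) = u*(u - 1)*(u + 3)*(u - 1)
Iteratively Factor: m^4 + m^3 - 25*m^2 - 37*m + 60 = (m - 5)*(m^3 + 6*m^2 + 5*m - 12) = (m - 5)*(m + 3)*(m^2 + 3*m - 4) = (m - 5)*(m + 3)*(m + 4)*(m - 1)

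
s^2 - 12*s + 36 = (s - 6)^2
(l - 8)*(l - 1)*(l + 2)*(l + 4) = l^4 - 3*l^3 - 38*l^2 - 24*l + 64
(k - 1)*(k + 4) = k^2 + 3*k - 4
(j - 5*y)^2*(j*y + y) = j^3*y - 10*j^2*y^2 + j^2*y + 25*j*y^3 - 10*j*y^2 + 25*y^3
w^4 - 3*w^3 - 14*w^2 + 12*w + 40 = (w - 5)*(w - 2)*(w + 2)^2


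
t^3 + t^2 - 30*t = t*(t - 5)*(t + 6)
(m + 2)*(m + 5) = m^2 + 7*m + 10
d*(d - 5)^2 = d^3 - 10*d^2 + 25*d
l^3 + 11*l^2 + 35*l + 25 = (l + 1)*(l + 5)^2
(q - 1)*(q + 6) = q^2 + 5*q - 6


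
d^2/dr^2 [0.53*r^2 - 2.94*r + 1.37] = 1.06000000000000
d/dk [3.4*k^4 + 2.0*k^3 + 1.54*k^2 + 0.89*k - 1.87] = 13.6*k^3 + 6.0*k^2 + 3.08*k + 0.89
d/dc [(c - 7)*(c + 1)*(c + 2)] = 3*c^2 - 8*c - 19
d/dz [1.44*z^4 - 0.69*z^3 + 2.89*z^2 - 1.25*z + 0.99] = 5.76*z^3 - 2.07*z^2 + 5.78*z - 1.25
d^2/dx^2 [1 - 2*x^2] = -4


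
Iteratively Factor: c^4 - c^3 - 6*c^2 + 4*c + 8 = (c - 2)*(c^3 + c^2 - 4*c - 4) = (c - 2)*(c + 1)*(c^2 - 4) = (c - 2)^2*(c + 1)*(c + 2)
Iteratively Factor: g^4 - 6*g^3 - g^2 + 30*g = (g + 2)*(g^3 - 8*g^2 + 15*g) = (g - 5)*(g + 2)*(g^2 - 3*g) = (g - 5)*(g - 3)*(g + 2)*(g)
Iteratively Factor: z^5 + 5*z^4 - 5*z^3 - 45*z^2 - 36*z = (z - 3)*(z^4 + 8*z^3 + 19*z^2 + 12*z) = (z - 3)*(z + 4)*(z^3 + 4*z^2 + 3*z) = z*(z - 3)*(z + 4)*(z^2 + 4*z + 3) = z*(z - 3)*(z + 3)*(z + 4)*(z + 1)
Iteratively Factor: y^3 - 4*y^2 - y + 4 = (y - 4)*(y^2 - 1) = (y - 4)*(y + 1)*(y - 1)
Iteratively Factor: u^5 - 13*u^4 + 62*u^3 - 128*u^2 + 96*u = (u - 2)*(u^4 - 11*u^3 + 40*u^2 - 48*u) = (u - 3)*(u - 2)*(u^3 - 8*u^2 + 16*u) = (u - 4)*(u - 3)*(u - 2)*(u^2 - 4*u) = u*(u - 4)*(u - 3)*(u - 2)*(u - 4)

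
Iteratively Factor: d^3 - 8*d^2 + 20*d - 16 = (d - 4)*(d^2 - 4*d + 4) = (d - 4)*(d - 2)*(d - 2)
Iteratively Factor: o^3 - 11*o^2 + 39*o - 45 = (o - 3)*(o^2 - 8*o + 15) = (o - 3)^2*(o - 5)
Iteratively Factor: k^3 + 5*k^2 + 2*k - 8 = (k + 2)*(k^2 + 3*k - 4) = (k - 1)*(k + 2)*(k + 4)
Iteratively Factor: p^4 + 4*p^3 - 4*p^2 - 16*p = (p - 2)*(p^3 + 6*p^2 + 8*p) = p*(p - 2)*(p^2 + 6*p + 8) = p*(p - 2)*(p + 2)*(p + 4)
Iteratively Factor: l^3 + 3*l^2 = (l + 3)*(l^2) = l*(l + 3)*(l)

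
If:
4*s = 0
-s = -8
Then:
No Solution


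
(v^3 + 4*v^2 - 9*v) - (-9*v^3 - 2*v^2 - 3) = 10*v^3 + 6*v^2 - 9*v + 3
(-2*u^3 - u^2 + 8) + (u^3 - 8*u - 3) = -u^3 - u^2 - 8*u + 5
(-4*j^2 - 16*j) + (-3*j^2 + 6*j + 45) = -7*j^2 - 10*j + 45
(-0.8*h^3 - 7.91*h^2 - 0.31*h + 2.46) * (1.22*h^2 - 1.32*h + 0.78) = -0.976*h^5 - 8.5942*h^4 + 9.439*h^3 - 2.7594*h^2 - 3.489*h + 1.9188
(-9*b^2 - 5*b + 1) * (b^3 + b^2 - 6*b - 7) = -9*b^5 - 14*b^4 + 50*b^3 + 94*b^2 + 29*b - 7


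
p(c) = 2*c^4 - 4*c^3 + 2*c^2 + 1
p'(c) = 8*c^3 - 12*c^2 + 4*c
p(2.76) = 48.19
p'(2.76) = 87.83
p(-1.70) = 43.14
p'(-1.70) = -80.78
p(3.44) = 141.91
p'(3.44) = 197.42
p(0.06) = 1.01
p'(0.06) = 0.20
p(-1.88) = 59.63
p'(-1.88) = -103.09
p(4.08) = 316.83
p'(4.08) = 359.90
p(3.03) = 76.67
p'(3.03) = 124.49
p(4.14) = 338.98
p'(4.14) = 378.55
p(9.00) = 10369.00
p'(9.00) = 4896.00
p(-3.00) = 289.00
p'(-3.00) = -336.00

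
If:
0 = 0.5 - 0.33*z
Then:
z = 1.52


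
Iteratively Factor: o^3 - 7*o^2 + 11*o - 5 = (o - 1)*(o^2 - 6*o + 5) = (o - 5)*(o - 1)*(o - 1)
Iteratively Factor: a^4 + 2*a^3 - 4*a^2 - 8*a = (a + 2)*(a^3 - 4*a) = a*(a + 2)*(a^2 - 4) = a*(a + 2)^2*(a - 2)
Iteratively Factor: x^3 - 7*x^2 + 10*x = (x - 2)*(x^2 - 5*x) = x*(x - 2)*(x - 5)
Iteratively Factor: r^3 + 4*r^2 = (r)*(r^2 + 4*r) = r^2*(r + 4)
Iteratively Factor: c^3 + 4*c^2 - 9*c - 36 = (c + 4)*(c^2 - 9) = (c + 3)*(c + 4)*(c - 3)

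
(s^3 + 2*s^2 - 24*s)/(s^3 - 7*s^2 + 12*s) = (s + 6)/(s - 3)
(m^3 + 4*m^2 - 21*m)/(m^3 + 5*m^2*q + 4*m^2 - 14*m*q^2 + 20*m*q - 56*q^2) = m*(m^2 + 4*m - 21)/(m^3 + 5*m^2*q + 4*m^2 - 14*m*q^2 + 20*m*q - 56*q^2)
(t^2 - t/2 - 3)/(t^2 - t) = (t^2 - t/2 - 3)/(t*(t - 1))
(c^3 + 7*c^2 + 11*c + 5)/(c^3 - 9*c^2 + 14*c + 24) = (c^2 + 6*c + 5)/(c^2 - 10*c + 24)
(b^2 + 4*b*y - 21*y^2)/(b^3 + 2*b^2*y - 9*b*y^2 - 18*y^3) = (b + 7*y)/(b^2 + 5*b*y + 6*y^2)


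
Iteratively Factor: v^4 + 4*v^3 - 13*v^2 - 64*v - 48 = (v + 3)*(v^3 + v^2 - 16*v - 16) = (v - 4)*(v + 3)*(v^2 + 5*v + 4) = (v - 4)*(v + 1)*(v + 3)*(v + 4)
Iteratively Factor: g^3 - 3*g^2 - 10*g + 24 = (g - 4)*(g^2 + g - 6) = (g - 4)*(g + 3)*(g - 2)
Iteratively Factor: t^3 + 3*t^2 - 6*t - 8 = (t + 1)*(t^2 + 2*t - 8) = (t - 2)*(t + 1)*(t + 4)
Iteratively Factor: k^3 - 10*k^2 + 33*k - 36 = (k - 3)*(k^2 - 7*k + 12) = (k - 3)^2*(k - 4)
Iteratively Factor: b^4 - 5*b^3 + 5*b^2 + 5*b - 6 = (b - 2)*(b^3 - 3*b^2 - b + 3) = (b - 2)*(b + 1)*(b^2 - 4*b + 3) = (b - 3)*(b - 2)*(b + 1)*(b - 1)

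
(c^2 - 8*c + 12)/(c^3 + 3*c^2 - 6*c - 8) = (c - 6)/(c^2 + 5*c + 4)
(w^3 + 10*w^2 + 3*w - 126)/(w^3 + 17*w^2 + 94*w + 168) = (w - 3)/(w + 4)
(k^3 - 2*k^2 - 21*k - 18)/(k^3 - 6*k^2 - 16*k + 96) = (k^2 + 4*k + 3)/(k^2 - 16)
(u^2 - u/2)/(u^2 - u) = (u - 1/2)/(u - 1)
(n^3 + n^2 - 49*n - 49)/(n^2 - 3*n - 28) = (n^2 + 8*n + 7)/(n + 4)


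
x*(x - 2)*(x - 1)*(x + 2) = x^4 - x^3 - 4*x^2 + 4*x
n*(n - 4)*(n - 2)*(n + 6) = n^4 - 28*n^2 + 48*n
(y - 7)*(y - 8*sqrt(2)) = y^2 - 8*sqrt(2)*y - 7*y + 56*sqrt(2)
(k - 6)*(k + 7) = k^2 + k - 42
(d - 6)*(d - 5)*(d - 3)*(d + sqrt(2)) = d^4 - 14*d^3 + sqrt(2)*d^3 - 14*sqrt(2)*d^2 + 63*d^2 - 90*d + 63*sqrt(2)*d - 90*sqrt(2)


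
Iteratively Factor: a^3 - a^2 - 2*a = (a)*(a^2 - a - 2) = a*(a - 2)*(a + 1)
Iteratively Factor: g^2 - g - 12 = (g - 4)*(g + 3)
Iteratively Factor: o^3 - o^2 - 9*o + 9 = (o - 1)*(o^2 - 9) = (o - 3)*(o - 1)*(o + 3)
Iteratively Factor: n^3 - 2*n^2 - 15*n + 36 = (n - 3)*(n^2 + n - 12) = (n - 3)^2*(n + 4)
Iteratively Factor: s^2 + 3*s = (s + 3)*(s)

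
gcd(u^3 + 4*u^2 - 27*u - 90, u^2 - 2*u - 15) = u^2 - 2*u - 15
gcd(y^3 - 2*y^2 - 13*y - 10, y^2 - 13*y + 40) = y - 5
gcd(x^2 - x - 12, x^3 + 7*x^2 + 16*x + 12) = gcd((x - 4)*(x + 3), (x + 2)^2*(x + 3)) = x + 3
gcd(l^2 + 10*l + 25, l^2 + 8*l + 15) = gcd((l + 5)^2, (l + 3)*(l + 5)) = l + 5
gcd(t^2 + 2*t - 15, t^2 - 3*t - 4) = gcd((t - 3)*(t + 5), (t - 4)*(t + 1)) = 1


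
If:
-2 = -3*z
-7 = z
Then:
No Solution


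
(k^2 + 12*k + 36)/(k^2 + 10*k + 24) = (k + 6)/(k + 4)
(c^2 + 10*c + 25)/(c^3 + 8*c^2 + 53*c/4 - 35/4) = 4*(c + 5)/(4*c^2 + 12*c - 7)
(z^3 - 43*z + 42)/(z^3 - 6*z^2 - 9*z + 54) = (z^2 + 6*z - 7)/(z^2 - 9)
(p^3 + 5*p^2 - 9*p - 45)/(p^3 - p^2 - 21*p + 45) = (p + 3)/(p - 3)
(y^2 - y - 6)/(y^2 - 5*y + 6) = (y + 2)/(y - 2)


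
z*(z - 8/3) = z^2 - 8*z/3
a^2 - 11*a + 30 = (a - 6)*(a - 5)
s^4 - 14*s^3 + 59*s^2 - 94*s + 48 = (s - 8)*(s - 3)*(s - 2)*(s - 1)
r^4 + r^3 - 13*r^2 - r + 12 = (r - 3)*(r - 1)*(r + 1)*(r + 4)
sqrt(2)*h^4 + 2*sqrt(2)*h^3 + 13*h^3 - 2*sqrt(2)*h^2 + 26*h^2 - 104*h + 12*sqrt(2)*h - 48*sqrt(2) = (h - 2)*(h + 4)*(h + 6*sqrt(2))*(sqrt(2)*h + 1)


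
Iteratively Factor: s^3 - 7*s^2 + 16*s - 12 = (s - 3)*(s^2 - 4*s + 4) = (s - 3)*(s - 2)*(s - 2)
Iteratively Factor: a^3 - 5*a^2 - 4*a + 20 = (a - 2)*(a^2 - 3*a - 10) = (a - 5)*(a - 2)*(a + 2)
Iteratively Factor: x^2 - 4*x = (x - 4)*(x)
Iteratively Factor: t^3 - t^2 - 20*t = (t - 5)*(t^2 + 4*t) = t*(t - 5)*(t + 4)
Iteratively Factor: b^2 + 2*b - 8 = (b + 4)*(b - 2)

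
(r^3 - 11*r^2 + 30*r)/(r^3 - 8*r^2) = (r^2 - 11*r + 30)/(r*(r - 8))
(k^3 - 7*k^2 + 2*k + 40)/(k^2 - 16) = (k^2 - 3*k - 10)/(k + 4)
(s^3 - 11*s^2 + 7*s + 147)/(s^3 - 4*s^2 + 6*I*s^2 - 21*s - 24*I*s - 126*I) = (s - 7)/(s + 6*I)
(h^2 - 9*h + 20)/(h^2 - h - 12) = (h - 5)/(h + 3)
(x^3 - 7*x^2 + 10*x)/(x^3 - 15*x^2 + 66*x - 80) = x/(x - 8)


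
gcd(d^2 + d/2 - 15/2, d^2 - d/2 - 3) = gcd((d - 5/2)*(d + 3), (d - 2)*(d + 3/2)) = 1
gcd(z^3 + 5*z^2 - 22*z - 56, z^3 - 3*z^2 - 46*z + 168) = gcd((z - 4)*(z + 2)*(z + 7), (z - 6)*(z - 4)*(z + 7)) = z^2 + 3*z - 28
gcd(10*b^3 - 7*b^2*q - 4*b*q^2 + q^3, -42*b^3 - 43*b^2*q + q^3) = 1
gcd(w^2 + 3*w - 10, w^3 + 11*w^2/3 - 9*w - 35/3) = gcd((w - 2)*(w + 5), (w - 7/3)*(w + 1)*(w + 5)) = w + 5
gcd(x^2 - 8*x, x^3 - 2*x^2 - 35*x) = x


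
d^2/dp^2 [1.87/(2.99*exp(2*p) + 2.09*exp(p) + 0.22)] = (1.87*(5.98*exp(p) + 2.09)*(11.96*exp(p) + 4.18)*exp(p) - (22.3652*exp(p) + 3.9083)*(2.99*exp(2*p) + 2.09*exp(p) + 0.22))*exp(p)/(2.99*exp(2*p) + 2.09*exp(p) + 0.22)^3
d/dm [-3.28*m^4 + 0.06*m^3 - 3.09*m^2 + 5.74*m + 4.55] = -13.12*m^3 + 0.18*m^2 - 6.18*m + 5.74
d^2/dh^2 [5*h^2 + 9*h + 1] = 10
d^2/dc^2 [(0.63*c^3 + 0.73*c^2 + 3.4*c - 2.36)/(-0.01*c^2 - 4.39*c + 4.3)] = (-1.0842021724855e-19*c^5 + 5.55111512312578e-17*c^4 - 24.273612*c^3 + 71.168136*c^2 - 70.147776*c - 64.191728)/(1.0e-6*c^6 + 0.001317*c^5 + 0.576873*c^4 + 83.471899*c^3 - 248.05539*c^2 + 243.5133*c - 79.507)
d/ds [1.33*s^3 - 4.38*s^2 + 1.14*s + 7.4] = 3.99*s^2 - 8.76*s + 1.14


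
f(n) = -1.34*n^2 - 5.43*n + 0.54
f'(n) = -2.68*n - 5.43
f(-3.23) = 4.10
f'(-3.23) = 3.23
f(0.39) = -1.78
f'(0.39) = -6.48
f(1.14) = -7.39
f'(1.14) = -8.49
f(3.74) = -38.51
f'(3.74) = -15.45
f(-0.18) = 1.47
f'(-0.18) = -4.95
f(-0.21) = 1.62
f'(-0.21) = -4.87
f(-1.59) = 5.79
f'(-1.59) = -1.17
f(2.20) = -17.89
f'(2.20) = -11.33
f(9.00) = -156.87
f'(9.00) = -29.55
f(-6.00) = -15.12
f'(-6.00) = 10.65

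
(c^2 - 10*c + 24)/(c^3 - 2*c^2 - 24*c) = (c - 4)/(c*(c + 4))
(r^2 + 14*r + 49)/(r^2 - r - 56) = (r + 7)/(r - 8)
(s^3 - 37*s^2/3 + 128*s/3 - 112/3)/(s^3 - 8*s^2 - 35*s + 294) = (s^2 - 16*s/3 + 16/3)/(s^2 - s - 42)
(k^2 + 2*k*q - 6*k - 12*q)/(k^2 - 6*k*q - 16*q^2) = (6 - k)/(-k + 8*q)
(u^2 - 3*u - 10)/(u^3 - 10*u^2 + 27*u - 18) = (u^2 - 3*u - 10)/(u^3 - 10*u^2 + 27*u - 18)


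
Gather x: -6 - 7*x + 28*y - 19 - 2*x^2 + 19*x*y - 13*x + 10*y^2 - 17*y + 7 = -2*x^2 + x*(19*y - 20) + 10*y^2 + 11*y - 18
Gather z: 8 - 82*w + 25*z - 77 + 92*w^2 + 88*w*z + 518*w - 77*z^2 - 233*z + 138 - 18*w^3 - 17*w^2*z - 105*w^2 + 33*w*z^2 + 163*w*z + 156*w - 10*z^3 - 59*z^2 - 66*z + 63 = -18*w^3 - 13*w^2 + 592*w - 10*z^3 + z^2*(33*w - 136) + z*(-17*w^2 + 251*w - 274) + 132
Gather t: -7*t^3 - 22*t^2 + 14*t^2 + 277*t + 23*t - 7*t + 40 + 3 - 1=-7*t^3 - 8*t^2 + 293*t + 42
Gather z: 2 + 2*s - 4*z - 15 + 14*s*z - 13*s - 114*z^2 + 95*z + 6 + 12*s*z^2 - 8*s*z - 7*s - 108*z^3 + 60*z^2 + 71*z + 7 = -18*s - 108*z^3 + z^2*(12*s - 54) + z*(6*s + 162)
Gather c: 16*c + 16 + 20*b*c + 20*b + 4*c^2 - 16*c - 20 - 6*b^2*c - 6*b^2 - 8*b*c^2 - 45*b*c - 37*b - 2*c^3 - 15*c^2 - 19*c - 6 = -6*b^2 - 17*b - 2*c^3 + c^2*(-8*b - 11) + c*(-6*b^2 - 25*b - 19) - 10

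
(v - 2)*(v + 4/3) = v^2 - 2*v/3 - 8/3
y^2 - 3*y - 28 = (y - 7)*(y + 4)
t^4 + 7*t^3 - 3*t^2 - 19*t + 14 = (t - 1)^2*(t + 2)*(t + 7)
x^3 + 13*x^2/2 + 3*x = x*(x + 1/2)*(x + 6)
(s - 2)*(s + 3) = s^2 + s - 6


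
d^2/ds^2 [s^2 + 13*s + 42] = 2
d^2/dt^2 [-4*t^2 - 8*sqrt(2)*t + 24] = -8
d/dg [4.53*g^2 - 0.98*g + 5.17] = 9.06*g - 0.98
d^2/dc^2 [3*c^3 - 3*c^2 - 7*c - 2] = 18*c - 6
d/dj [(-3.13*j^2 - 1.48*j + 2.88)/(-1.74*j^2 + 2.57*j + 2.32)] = (-10.6193*j^2 - 4.5008*j - 10.8352)/(3.0276*j^4 - 8.9436*j^3 - 1.4687*j^2 + 11.9248*j + 5.3824)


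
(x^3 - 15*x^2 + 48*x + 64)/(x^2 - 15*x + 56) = (x^2 - 7*x - 8)/(x - 7)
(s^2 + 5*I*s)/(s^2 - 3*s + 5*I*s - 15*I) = s/(s - 3)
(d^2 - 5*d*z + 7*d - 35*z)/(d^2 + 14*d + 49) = (d - 5*z)/(d + 7)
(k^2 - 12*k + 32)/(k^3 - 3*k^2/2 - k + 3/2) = 2*(k^2 - 12*k + 32)/(2*k^3 - 3*k^2 - 2*k + 3)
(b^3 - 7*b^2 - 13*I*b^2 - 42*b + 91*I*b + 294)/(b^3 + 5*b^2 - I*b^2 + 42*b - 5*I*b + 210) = (b^2 - b*(7 + 6*I) + 42*I)/(b^2 + b*(5 + 6*I) + 30*I)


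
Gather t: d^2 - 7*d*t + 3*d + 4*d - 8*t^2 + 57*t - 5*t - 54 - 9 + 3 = d^2 + 7*d - 8*t^2 + t*(52 - 7*d) - 60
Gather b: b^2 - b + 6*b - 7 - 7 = b^2 + 5*b - 14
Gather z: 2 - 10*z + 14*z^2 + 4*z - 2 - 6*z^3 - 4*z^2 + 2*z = -6*z^3 + 10*z^2 - 4*z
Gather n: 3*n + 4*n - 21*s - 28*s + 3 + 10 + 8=7*n - 49*s + 21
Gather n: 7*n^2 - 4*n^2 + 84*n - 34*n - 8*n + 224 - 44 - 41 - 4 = 3*n^2 + 42*n + 135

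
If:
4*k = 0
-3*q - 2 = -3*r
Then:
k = 0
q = r - 2/3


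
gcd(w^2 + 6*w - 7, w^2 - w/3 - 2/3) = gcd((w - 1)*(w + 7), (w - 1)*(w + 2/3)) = w - 1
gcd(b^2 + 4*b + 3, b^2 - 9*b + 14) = 1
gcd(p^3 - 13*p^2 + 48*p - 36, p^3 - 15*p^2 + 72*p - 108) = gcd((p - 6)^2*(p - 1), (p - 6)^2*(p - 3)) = p^2 - 12*p + 36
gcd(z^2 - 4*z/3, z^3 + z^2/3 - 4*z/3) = z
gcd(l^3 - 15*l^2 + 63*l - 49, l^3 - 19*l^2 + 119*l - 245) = l^2 - 14*l + 49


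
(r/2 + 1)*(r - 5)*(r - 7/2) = r^3/2 - 13*r^2/4 + r/4 + 35/2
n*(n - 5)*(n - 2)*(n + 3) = n^4 - 4*n^3 - 11*n^2 + 30*n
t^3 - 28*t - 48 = (t - 6)*(t + 2)*(t + 4)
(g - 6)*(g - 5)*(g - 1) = g^3 - 12*g^2 + 41*g - 30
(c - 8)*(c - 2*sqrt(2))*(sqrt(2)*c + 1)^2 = 2*c^4 - 16*c^3 - 2*sqrt(2)*c^3 - 7*c^2 + 16*sqrt(2)*c^2 - 2*sqrt(2)*c + 56*c + 16*sqrt(2)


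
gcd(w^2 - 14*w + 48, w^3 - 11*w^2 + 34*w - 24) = w - 6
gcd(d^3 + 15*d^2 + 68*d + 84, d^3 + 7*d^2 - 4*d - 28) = d^2 + 9*d + 14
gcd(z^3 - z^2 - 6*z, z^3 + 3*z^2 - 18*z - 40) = z + 2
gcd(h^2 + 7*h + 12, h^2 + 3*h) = h + 3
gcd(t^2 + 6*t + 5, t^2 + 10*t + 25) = t + 5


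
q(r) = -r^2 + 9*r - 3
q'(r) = 9 - 2*r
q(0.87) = 4.07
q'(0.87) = 7.26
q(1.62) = 8.96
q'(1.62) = 5.76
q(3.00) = 15.00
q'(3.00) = 3.00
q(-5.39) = -80.56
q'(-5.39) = 19.78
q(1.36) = 7.39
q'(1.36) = 6.28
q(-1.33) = -16.74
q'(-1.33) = 11.66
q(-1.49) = -18.63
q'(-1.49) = 11.98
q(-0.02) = -3.18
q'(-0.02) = 9.04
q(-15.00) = -363.00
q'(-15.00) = 39.00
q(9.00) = -3.00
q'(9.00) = -9.00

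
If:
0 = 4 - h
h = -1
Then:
No Solution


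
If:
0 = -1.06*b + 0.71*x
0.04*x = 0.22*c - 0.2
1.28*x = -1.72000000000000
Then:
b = -0.90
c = 0.66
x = -1.34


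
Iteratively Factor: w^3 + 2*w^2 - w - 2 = (w - 1)*(w^2 + 3*w + 2) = (w - 1)*(w + 1)*(w + 2)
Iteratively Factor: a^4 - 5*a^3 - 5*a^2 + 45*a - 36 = (a + 3)*(a^3 - 8*a^2 + 19*a - 12) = (a - 1)*(a + 3)*(a^2 - 7*a + 12) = (a - 4)*(a - 1)*(a + 3)*(a - 3)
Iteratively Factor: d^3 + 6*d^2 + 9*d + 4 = (d + 1)*(d^2 + 5*d + 4) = (d + 1)^2*(d + 4)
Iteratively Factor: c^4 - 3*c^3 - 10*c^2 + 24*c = (c)*(c^3 - 3*c^2 - 10*c + 24) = c*(c + 3)*(c^2 - 6*c + 8) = c*(c - 2)*(c + 3)*(c - 4)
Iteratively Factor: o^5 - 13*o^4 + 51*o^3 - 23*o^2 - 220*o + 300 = (o - 5)*(o^4 - 8*o^3 + 11*o^2 + 32*o - 60) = (o - 5)*(o - 3)*(o^3 - 5*o^2 - 4*o + 20) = (o - 5)^2*(o - 3)*(o^2 - 4) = (o - 5)^2*(o - 3)*(o + 2)*(o - 2)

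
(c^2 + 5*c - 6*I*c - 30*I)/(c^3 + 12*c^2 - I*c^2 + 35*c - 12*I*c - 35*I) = (c - 6*I)/(c^2 + c*(7 - I) - 7*I)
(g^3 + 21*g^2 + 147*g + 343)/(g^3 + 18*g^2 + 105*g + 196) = (g + 7)/(g + 4)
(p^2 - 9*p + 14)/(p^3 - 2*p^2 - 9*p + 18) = (p - 7)/(p^2 - 9)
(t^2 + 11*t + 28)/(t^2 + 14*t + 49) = (t + 4)/(t + 7)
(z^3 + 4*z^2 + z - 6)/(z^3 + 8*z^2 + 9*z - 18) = (z + 2)/(z + 6)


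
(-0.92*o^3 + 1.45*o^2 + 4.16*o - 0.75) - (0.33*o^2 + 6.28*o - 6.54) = -0.92*o^3 + 1.12*o^2 - 2.12*o + 5.79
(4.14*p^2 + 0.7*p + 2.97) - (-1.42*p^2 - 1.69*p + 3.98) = 5.56*p^2 + 2.39*p - 1.01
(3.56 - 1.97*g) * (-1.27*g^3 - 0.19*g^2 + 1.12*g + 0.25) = 2.5019*g^4 - 4.1469*g^3 - 2.8828*g^2 + 3.4947*g + 0.89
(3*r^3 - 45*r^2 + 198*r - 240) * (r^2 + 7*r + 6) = 3*r^5 - 24*r^4 - 99*r^3 + 876*r^2 - 492*r - 1440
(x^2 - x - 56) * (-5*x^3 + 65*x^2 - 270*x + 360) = -5*x^5 + 70*x^4 - 55*x^3 - 3010*x^2 + 14760*x - 20160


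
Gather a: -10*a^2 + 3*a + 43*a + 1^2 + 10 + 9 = -10*a^2 + 46*a + 20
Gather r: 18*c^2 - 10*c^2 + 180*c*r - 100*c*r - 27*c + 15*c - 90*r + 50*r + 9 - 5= 8*c^2 - 12*c + r*(80*c - 40) + 4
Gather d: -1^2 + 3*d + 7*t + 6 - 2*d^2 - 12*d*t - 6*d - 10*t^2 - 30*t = -2*d^2 + d*(-12*t - 3) - 10*t^2 - 23*t + 5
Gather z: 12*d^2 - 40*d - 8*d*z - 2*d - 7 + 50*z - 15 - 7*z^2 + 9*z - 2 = 12*d^2 - 42*d - 7*z^2 + z*(59 - 8*d) - 24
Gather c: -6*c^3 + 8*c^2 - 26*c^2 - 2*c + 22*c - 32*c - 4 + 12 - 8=-6*c^3 - 18*c^2 - 12*c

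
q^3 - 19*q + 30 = (q - 3)*(q - 2)*(q + 5)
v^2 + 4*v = v*(v + 4)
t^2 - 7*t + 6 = (t - 6)*(t - 1)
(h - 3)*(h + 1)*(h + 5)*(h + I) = h^4 + 3*h^3 + I*h^3 - 13*h^2 + 3*I*h^2 - 15*h - 13*I*h - 15*I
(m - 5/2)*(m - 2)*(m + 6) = m^3 + 3*m^2/2 - 22*m + 30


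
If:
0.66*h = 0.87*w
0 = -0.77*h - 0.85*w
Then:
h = 0.00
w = 0.00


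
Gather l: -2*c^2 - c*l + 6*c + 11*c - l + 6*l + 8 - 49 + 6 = -2*c^2 + 17*c + l*(5 - c) - 35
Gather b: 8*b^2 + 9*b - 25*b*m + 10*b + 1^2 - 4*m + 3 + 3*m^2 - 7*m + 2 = 8*b^2 + b*(19 - 25*m) + 3*m^2 - 11*m + 6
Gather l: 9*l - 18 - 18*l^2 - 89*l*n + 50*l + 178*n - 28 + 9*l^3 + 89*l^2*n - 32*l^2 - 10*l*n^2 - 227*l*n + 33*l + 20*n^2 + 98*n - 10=9*l^3 + l^2*(89*n - 50) + l*(-10*n^2 - 316*n + 92) + 20*n^2 + 276*n - 56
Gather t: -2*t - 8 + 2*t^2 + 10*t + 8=2*t^2 + 8*t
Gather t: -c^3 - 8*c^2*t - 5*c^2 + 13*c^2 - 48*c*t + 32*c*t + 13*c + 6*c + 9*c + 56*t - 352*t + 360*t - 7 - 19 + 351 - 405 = -c^3 + 8*c^2 + 28*c + t*(-8*c^2 - 16*c + 64) - 80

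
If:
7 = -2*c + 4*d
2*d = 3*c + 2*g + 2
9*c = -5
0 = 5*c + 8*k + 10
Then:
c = -5/9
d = 53/36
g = 47/36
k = -65/72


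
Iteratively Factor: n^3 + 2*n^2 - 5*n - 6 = (n + 3)*(n^2 - n - 2) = (n - 2)*(n + 3)*(n + 1)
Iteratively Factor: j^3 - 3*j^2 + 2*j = (j - 2)*(j^2 - j) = j*(j - 2)*(j - 1)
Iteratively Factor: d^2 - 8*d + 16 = (d - 4)*(d - 4)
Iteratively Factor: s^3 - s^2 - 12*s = (s)*(s^2 - s - 12) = s*(s - 4)*(s + 3)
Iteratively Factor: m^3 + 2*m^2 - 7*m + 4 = (m - 1)*(m^2 + 3*m - 4) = (m - 1)*(m + 4)*(m - 1)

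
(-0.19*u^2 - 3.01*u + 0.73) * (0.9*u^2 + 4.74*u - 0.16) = -0.171*u^4 - 3.6096*u^3 - 13.58*u^2 + 3.9418*u - 0.1168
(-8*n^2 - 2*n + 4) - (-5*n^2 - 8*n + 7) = -3*n^2 + 6*n - 3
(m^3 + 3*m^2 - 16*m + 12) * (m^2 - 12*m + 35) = m^5 - 9*m^4 - 17*m^3 + 309*m^2 - 704*m + 420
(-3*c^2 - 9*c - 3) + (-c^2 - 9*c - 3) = -4*c^2 - 18*c - 6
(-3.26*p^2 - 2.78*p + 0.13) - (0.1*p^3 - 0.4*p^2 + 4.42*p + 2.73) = -0.1*p^3 - 2.86*p^2 - 7.2*p - 2.6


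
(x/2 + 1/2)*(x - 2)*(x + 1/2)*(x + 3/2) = x^4/2 + x^3/2 - 13*x^2/8 - 19*x/8 - 3/4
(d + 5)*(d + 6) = d^2 + 11*d + 30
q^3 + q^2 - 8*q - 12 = (q - 3)*(q + 2)^2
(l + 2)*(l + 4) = l^2 + 6*l + 8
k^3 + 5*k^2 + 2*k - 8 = (k - 1)*(k + 2)*(k + 4)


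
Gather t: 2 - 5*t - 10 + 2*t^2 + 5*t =2*t^2 - 8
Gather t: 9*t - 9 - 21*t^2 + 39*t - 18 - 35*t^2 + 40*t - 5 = -56*t^2 + 88*t - 32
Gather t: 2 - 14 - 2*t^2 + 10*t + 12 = -2*t^2 + 10*t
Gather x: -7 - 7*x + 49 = 42 - 7*x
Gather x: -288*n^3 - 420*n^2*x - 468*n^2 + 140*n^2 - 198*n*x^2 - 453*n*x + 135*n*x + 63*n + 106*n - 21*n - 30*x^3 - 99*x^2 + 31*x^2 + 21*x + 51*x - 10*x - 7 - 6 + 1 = -288*n^3 - 328*n^2 + 148*n - 30*x^3 + x^2*(-198*n - 68) + x*(-420*n^2 - 318*n + 62) - 12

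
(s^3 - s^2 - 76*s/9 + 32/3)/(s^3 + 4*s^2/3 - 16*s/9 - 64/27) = 3*(3*s^2 + s - 24)/(9*s^2 + 24*s + 16)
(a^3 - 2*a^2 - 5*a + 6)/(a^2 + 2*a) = a - 4 + 3/a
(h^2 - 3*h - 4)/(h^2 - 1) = (h - 4)/(h - 1)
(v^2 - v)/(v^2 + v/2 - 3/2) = 2*v/(2*v + 3)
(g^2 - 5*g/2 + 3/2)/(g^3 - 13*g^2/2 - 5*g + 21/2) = (2*g - 3)/(2*g^2 - 11*g - 21)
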